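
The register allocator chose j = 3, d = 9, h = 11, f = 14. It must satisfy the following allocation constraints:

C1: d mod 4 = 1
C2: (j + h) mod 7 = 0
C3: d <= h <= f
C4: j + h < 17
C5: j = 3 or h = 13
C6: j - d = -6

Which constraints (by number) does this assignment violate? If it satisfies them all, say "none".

C1: 9 mod 4 = 1 — satisfied.
C2: j + h = 14; 14 mod 7 = 0 — satisfied.
C3: values 9 <= 11 <= 14 — satisfied.
C4: j + h = 3 + 11 = 14; 14 < 17 — satisfied.
C5: j = 3 = 3 (first disjunct) — satisfied.
C6: j - d = 3 - 9 = -6 — satisfied.

The assignment satisfies every constraint.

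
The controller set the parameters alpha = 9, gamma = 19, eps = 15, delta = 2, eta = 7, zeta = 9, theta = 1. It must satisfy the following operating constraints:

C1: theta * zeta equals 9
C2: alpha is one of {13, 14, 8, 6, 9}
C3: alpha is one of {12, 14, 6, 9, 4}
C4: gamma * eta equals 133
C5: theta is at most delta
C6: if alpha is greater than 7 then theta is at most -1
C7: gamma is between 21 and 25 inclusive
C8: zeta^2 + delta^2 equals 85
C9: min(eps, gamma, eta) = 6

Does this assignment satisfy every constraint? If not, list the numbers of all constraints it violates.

C1: theta * zeta = 1 * 9 = 9  true
C2: alpha = 9 is in {13, 14, 8, 6, 9}  true
C3: alpha = 9 is in {12, 14, 6, 9, 4}  true
C4: gamma * eta = 19 * 7 = 133  true
C5: theta = 1, delta = 2; 1 ≤ 2  true
C6: alpha = 9 > 7, so we need theta ≤ -1; but theta = 1 > -1  false
C7: gamma = 19 is outside [21, 25]  false
C8: zeta^2 + delta^2 = 9^2 + 2^2 = 81 + 4 = 85  true
C9: min(15, 19, 7) = 7, not 6  false

The assignment fails constraints 6, 7, 9.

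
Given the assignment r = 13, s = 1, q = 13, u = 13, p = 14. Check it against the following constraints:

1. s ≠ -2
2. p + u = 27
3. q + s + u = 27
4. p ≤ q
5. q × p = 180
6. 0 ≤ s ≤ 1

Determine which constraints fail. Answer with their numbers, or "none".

Violated: 4 and 5.

1. s = 1, and 1 ≠ -2 — holds.
2. p + u = 14 + 13 = 27 — holds.
3. q + s + u = 13 + 1 + 13 = 27 — holds.
4. p = 14, q = 13; 14 > 13 (want ≤) — does not hold.
5. q × p = 13 × 14 = 182, not 180 — does not hold.
6. s = 1 lies in [0, 1] — holds.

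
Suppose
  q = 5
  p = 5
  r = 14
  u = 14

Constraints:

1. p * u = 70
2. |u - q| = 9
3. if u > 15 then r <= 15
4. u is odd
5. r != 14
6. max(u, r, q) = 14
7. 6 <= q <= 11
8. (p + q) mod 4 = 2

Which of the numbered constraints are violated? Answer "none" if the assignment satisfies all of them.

1. p * u = 5 * 14 = 70 — satisfied.
2. |14 - 5| = 9 — satisfied.
3. u = 14, not > 15; antecedent false, conditional vacuously true — satisfied.
4. u = 14 is even — violated.
5. r = 14, but 14 is required to differ — violated.
6. max(14, 14, 5) = 14 — satisfied.
7. q = 5 is outside [6, 11] — violated.
8. p + q = 10; 10 mod 4 = 2 — satisfied.

Constraints 4, 5, and 7 are violated.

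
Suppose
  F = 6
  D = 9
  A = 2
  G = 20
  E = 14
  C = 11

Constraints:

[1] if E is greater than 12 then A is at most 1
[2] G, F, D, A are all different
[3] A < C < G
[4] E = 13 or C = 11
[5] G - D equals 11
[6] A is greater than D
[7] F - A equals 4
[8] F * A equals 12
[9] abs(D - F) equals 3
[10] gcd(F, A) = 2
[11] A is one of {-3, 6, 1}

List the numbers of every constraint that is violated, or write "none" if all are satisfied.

[1] E = 14 > 12, so we need A ≤ 1; but A = 2 > 1 — violated.
[2] values 20, 6, 9, 2 are pairwise distinct — satisfied.
[3] values 2 < 11 < 20 — satisfied.
[4] E = 14 ≠ 13, but C = 11 = 11 (second disjunct) — satisfied.
[5] G - D = 20 - 9 = 11 — satisfied.
[6] A = 2, D = 9; 2 ≤ 9 (want >) — violated.
[7] F - A = 6 - 2 = 4 — satisfied.
[8] F * A = 6 * 2 = 12 — satisfied.
[9] abs(9 - 6) = 3 — satisfied.
[10] gcd(6, 2) = 2 — satisfied.
[11] A = 2 is not in {-3, 6, 1} — violated.

The assignment fails constraints 1, 6, and 11.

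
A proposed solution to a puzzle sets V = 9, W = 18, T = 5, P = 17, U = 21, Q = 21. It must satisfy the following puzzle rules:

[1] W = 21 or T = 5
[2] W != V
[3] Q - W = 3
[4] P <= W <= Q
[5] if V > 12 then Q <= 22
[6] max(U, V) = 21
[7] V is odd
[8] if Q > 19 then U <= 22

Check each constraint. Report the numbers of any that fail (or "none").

Yes — all constraints hold.

[1] W = 18 ≠ 21, but T = 5 = 5 (second disjunct) — OK.
[2] W = 18, V = 9; distinct — OK.
[3] Q - W = 21 - 18 = 3 — OK.
[4] values 17 <= 18 <= 21 — OK.
[5] V = 9, not > 12; antecedent false, conditional vacuously true — OK.
[6] max(21, 9) = 21 — OK.
[7] V = 9 is odd — OK.
[8] Q = 21 > 19, so we need U ≤ 22; U = 21 ≤ 22 — OK.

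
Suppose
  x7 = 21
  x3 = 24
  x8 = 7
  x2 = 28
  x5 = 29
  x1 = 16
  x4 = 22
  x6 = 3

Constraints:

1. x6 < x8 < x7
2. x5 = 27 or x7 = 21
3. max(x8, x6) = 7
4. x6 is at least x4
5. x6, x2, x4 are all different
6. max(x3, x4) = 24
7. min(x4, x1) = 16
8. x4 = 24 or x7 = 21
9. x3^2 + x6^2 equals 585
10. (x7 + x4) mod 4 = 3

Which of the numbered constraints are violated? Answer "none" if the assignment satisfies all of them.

Violated: 4.

1. values 3 < 7 < 21 — holds.
2. x5 = 29 ≠ 27, but x7 = 21 = 21 (second disjunct) — holds.
3. max(7, 3) = 7 — holds.
4. x6 = 3, x4 = 22; 3 < 22 (want ≥) — fails.
5. values 3, 28, 22 are pairwise distinct — holds.
6. max(24, 22) = 24 — holds.
7. min(22, 16) = 16 — holds.
8. x4 = 22 ≠ 24, but x7 = 21 = 21 (second disjunct) — holds.
9. x3^2 + x6^2 = 24^2 + 3^2 = 576 + 9 = 585 — holds.
10. x7 + x4 = 43; 43 mod 4 = 3 — holds.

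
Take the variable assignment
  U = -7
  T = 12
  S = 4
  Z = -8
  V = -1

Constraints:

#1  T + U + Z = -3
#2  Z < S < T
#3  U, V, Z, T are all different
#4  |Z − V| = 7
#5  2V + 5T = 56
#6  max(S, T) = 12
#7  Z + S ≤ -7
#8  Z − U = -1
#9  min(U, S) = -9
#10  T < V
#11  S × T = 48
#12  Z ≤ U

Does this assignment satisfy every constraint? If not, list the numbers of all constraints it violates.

#1 T + U + Z = 12 + (-7) + (-8) = -3 — satisfied.
#2 values -8 < 4 < 12 — satisfied.
#3 values -7, -1, -8, 12 are pairwise distinct — satisfied.
#4 |-8 − (-1)| = 7 — satisfied.
#5 2V + 5T = 2(-1) + 5(12) = 58, not 56 — violated.
#6 max(4, 12) = 12 — satisfied.
#7 Z + S = -8 + 4 = -4; -4 > -7, bound -7 not met — violated.
#8 Z − U = -8 − (-7) = -1 — satisfied.
#9 min(-7, 4) = -7, not -9 — violated.
#10 T = 12, V = -1; 12 ≥ -1 (want <) — violated.
#11 S × T = 4 × 12 = 48 — satisfied.
#12 Z = -8, U = -7; -8 ≤ -7 — satisfied.

Constraints 5, 7, 9, and 10 are violated.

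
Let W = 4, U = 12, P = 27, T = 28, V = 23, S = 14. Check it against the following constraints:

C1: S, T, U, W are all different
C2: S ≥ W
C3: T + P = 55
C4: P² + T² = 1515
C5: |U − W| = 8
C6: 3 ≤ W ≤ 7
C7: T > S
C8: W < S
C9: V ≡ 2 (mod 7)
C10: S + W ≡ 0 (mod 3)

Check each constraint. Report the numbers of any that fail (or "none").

Violated: 4.

C1: values 14, 28, 12, 4 are pairwise distinct  OK
C2: S = 14, W = 4; 14 ≥ 4  OK
C3: T + P = 28 + 27 = 55  OK
C4: P² + T² = 27² + 28² = 729 + 784 = 1513, not 1515  FAIL
C5: |12 − 4| = 8  OK
C6: W = 4 lies in [3, 7]  OK
C7: T = 28, S = 14; 28 > 14  OK
C8: W = 4, S = 14; 4 < 14  OK
C9: 23 mod 7 = 2  OK
C10: S + W = 18; 18 mod 3 = 0  OK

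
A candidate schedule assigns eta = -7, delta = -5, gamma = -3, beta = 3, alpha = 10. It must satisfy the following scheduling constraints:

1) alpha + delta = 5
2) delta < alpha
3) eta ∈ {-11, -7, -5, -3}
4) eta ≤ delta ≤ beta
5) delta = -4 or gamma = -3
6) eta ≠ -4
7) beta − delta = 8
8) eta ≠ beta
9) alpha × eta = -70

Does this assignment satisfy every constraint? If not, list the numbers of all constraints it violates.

1) alpha + delta = 10 + (-5) = 5  holds
2) delta = -5, alpha = 10; -5 < 10  holds
3) eta = -7 is in {-11, -7, -5, -3}  holds
4) values -7 ≤ -5 ≤ 3  holds
5) delta = -5 ≠ -4, but gamma = -3 = -3 (second disjunct)  holds
6) eta = -7, and -7 ≠ -4  holds
7) beta − delta = 3 − (-5) = 8  holds
8) eta = -7, beta = 3; distinct  holds
9) alpha × eta = 10 × (-7) = -70  holds

Yes — all constraints hold.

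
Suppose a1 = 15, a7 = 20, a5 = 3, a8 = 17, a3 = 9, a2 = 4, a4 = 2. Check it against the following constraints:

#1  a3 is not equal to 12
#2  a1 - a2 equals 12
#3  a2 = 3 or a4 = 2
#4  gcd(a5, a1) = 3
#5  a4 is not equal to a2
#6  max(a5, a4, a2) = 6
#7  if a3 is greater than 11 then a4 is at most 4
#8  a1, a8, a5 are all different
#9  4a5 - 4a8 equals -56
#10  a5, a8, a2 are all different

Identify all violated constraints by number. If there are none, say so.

#1 a3 = 9, and 9 ≠ 12 — holds.
#2 a1 - a2 = 15 - 4 = 11, not 12 — fails.
#3 a2 = 4 ≠ 3, but a4 = 2 = 2 (second disjunct) — holds.
#4 gcd(3, 15) = 3 — holds.
#5 a4 = 2, a2 = 4; distinct — holds.
#6 max(3, 2, 4) = 4, not 6 — fails.
#7 a3 = 9, not > 11; antecedent false, conditional vacuously true — holds.
#8 values 15, 17, 3 are pairwise distinct — holds.
#9 4a5 - 4a8 = 4(3) - 4(17) = -56 — holds.
#10 values 3, 17, 4 are pairwise distinct — holds.

The assignment fails constraints 2 and 6.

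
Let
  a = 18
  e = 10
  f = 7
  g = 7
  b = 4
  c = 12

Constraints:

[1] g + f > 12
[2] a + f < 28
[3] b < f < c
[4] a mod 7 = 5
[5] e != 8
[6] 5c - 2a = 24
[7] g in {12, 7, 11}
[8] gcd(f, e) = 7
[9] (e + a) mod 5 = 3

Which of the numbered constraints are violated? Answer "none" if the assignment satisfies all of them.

[1] g + f = 7 + 7 = 14; 14 > 12  yes
[2] a + f = 18 + 7 = 25; 25 < 28  yes
[3] values 4 < 7 < 12  yes
[4] 18 mod 7 = 4, not 5  no
[5] e = 10, and 10 ≠ 8  yes
[6] 5c - 2a = 5(12) - 2(18) = 24  yes
[7] g = 7 is in {12, 7, 11}  yes
[8] gcd(7, 10) = 1, not 7  no
[9] e + a = 28; 28 mod 5 = 3  yes

The assignment fails constraints 4, 8.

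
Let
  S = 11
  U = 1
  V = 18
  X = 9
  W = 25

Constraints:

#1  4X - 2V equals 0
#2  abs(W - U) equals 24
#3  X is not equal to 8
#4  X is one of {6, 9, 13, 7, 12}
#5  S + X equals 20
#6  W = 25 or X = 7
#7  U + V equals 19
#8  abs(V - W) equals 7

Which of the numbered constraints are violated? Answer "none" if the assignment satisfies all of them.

#1 4X - 2V = 4(9) - 2(18) = 0  ✓
#2 abs(25 - 1) = 24  ✓
#3 X = 9, and 9 ≠ 8  ✓
#4 X = 9 is in {6, 9, 13, 7, 12}  ✓
#5 S + X = 11 + 9 = 20  ✓
#6 W = 25 = 25 (first disjunct)  ✓
#7 U + V = 1 + 18 = 19  ✓
#8 abs(18 - 25) = 7  ✓

The assignment satisfies every constraint.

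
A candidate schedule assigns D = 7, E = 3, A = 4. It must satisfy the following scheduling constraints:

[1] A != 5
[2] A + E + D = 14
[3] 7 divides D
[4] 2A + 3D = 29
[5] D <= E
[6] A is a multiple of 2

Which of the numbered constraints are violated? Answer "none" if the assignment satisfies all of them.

[1] A = 4, and 4 ≠ 5 — holds.
[2] A + E + D = 4 + 3 + 7 = 14 — holds.
[3] 7 / 7 = 1, so 7 divides 7 — holds.
[4] 2A + 3D = 2(4) + 3(7) = 29 — holds.
[5] D = 7, E = 3; 7 > 3 (want ≤) — fails.
[6] 4 / 2 = 2, so 2 divides 4 — holds.

The assignment fails constraint 5.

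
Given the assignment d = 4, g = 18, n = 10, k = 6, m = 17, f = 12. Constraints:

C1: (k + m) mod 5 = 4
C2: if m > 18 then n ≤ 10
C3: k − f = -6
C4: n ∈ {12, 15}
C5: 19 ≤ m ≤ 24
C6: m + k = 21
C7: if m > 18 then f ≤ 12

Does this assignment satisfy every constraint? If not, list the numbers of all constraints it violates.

C1: k + m = 23; 23 mod 5 = 3, not 4 — violated.
C2: m = 17, not > 18; antecedent false, conditional vacuously true — OK.
C3: k − f = 6 − 12 = -6 — OK.
C4: n = 10 is not in {12, 15} — violated.
C5: m = 17 is outside [19, 24] — violated.
C6: m + k = 17 + 6 = 23, not 21 — violated.
C7: m = 17, not > 18; antecedent false, conditional vacuously true — OK.

The assignment fails constraints 1, 4, 5, 6.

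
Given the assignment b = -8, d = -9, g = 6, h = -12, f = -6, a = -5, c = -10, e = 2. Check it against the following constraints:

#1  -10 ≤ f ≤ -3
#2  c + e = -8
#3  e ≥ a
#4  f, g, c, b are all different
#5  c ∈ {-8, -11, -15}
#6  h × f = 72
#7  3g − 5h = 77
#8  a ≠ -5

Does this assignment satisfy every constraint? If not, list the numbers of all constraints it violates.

#1 f = -6 lies in [-10, -3] — holds.
#2 c + e = -10 + 2 = -8 — holds.
#3 e = 2, a = -5; 2 ≥ -5 — holds.
#4 values -6, 6, -10, -8 are pairwise distinct — holds.
#5 c = -10 is not in {-8, -11, -15} — fails.
#6 h × f = -12 × (-6) = 72 — holds.
#7 3g − 5h = 3(6) − 5(-12) = 78, not 77 — fails.
#8 a = -5, but -5 is required to differ — fails.

Violated: 5, 7, and 8.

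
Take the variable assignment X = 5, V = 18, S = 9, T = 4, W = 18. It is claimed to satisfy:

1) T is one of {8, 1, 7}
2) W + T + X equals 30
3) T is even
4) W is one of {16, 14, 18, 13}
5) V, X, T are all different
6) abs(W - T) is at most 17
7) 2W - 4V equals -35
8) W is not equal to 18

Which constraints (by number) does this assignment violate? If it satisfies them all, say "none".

No — constraints 1, 2, 7, 8 are not satisfied.

1) T = 4 is not in {8, 1, 7} — does not hold.
2) W + T + X = 18 + 4 + 5 = 27, not 30 — does not hold.
3) T = 4 is even — holds.
4) W = 18 is in {16, 14, 18, 13} — holds.
5) values 18, 5, 4 are pairwise distinct — holds.
6) abs(18 - 4) = 14; 14 ≤ 17 — holds.
7) 2W - 4V = 2(18) - 4(18) = -36, not -35 — does not hold.
8) W = 18, but 18 is required to differ — does not hold.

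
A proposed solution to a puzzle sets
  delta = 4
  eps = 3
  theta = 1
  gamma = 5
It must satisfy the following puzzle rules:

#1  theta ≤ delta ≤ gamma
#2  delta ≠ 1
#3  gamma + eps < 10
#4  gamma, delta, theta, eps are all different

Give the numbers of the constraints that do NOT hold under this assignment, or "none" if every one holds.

No violations.

#1 values 1 ≤ 4 ≤ 5  OK
#2 delta = 4, and 4 ≠ 1  OK
#3 gamma + eps = 5 + 3 = 8; 8 < 10  OK
#4 values 5, 4, 1, 3 are pairwise distinct  OK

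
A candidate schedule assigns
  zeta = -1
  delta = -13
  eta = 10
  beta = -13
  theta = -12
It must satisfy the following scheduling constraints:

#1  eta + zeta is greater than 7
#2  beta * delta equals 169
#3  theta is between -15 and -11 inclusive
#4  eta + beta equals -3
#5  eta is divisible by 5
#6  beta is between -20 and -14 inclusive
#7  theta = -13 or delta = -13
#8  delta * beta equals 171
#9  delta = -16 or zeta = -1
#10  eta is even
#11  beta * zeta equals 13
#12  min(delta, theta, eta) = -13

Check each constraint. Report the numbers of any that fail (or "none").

#1 eta + zeta = 10 + (-1) = 9; 9 > 7  OK
#2 beta * delta = -13 * (-13) = 169  OK
#3 theta = -12 lies in [-15, -11]  OK
#4 eta + beta = 10 + (-13) = -3  OK
#5 10 / 5 = 2, so 5 divides 10  OK
#6 beta = -13 is outside [-20, -14]  FAIL
#7 theta = -12 ≠ -13, but delta = -13 = -13 (second disjunct)  OK
#8 delta * beta = -13 * (-13) = 169, not 171  FAIL
#9 delta = -13 ≠ -16, but zeta = -1 = -1 (second disjunct)  OK
#10 eta = 10 is even  OK
#11 beta * zeta = -13 * (-1) = 13  OK
#12 min(-13, -12, 10) = -13  OK

Constraints 6, 8 do not hold.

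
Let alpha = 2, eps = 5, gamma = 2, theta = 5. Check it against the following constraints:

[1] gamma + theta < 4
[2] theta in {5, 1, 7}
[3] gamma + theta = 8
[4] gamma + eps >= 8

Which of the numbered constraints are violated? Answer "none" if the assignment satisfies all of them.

[1] gamma + theta = 2 + 5 = 7; 7 ≥ 4, bound 4 not met — violated.
[2] theta = 5 is in {5, 1, 7} — satisfied.
[3] gamma + theta = 2 + 5 = 7, not 8 — violated.
[4] gamma + eps = 2 + 5 = 7; 7 < 8, bound 8 not met — violated.

No — constraints 1, 3, and 4 are not satisfied.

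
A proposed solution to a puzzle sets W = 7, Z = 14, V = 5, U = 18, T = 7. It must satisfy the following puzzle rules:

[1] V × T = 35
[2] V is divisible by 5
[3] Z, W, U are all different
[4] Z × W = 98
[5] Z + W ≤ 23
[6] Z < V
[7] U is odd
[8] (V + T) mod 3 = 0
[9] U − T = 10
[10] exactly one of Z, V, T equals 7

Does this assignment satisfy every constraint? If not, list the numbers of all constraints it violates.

Constraints 6, 7, 9 are violated.

[1] V × T = 5 × 7 = 35 — OK.
[2] 5 / 5 = 1, so 5 divides 5 — OK.
[3] values 14, 7, 18 are pairwise distinct — OK.
[4] Z × W = 14 × 7 = 98 — OK.
[5] Z + W = 14 + 7 = 21; 21 ≤ 23 — OK.
[6] Z = 14, V = 5; 14 ≥ 5 (want <) — violated.
[7] U = 18 is even — violated.
[8] V + T = 12; 12 mod 3 = 0 — OK.
[9] U − T = 18 − 7 = 11, not 10 — violated.
[10] Z=14, V=5, T=7; 1 of them equals 7 — OK.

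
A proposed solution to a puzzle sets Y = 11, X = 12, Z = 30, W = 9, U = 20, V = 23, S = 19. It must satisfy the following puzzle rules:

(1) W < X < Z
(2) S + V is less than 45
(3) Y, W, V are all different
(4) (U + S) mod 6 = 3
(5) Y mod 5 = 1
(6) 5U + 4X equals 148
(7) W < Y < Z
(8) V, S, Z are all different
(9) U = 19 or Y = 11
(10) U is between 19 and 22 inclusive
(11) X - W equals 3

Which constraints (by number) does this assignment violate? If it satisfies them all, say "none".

(1) values 9 < 12 < 30  ✓
(2) S + V = 19 + 23 = 42; 42 < 45  ✓
(3) values 11, 9, 23 are pairwise distinct  ✓
(4) U + S = 39; 39 mod 6 = 3  ✓
(5) 11 mod 5 = 1  ✓
(6) 5U + 4X = 5(20) + 4(12) = 148  ✓
(7) values 9 < 11 < 30  ✓
(8) values 23, 19, 30 are pairwise distinct  ✓
(9) U = 20 ≠ 19, but Y = 11 = 11 (second disjunct)  ✓
(10) U = 20 lies in [19, 22]  ✓
(11) X - W = 12 - 9 = 3  ✓

All constraints are satisfied.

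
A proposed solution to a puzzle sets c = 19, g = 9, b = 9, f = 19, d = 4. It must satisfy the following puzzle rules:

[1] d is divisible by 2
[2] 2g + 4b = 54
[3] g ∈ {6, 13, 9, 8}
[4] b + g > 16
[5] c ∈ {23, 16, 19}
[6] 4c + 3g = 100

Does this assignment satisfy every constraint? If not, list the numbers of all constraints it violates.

No — constraint 6 is not satisfied.

[1] 4 / 2 = 2, so 2 divides 4  yes
[2] 2g + 4b = 2(9) + 4(9) = 54  yes
[3] g = 9 is in {6, 13, 9, 8}  yes
[4] b + g = 9 + 9 = 18; 18 > 16  yes
[5] c = 19 is in {23, 16, 19}  yes
[6] 4c + 3g = 4(19) + 3(9) = 103, not 100  no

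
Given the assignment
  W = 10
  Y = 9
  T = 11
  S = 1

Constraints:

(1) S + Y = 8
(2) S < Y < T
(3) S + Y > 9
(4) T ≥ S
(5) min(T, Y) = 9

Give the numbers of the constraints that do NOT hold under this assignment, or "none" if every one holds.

(1) S + Y = 1 + 9 = 10, not 8  ✗
(2) values 1 < 9 < 11  ✓
(3) S + Y = 1 + 9 = 10; 10 > 9  ✓
(4) T = 11, S = 1; 11 ≥ 1  ✓
(5) min(11, 9) = 9  ✓

Constraint 1 is violated.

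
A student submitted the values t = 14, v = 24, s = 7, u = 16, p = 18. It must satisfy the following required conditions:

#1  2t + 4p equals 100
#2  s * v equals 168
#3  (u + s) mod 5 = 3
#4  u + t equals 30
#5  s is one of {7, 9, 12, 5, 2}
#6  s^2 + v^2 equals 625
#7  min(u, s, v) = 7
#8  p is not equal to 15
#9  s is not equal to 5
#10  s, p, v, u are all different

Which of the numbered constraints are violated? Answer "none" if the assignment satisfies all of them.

#1 2t + 4p = 2(14) + 4(18) = 100  ✓
#2 s * v = 7 * 24 = 168  ✓
#3 u + s = 23; 23 mod 5 = 3  ✓
#4 u + t = 16 + 14 = 30  ✓
#5 s = 7 is in {7, 9, 12, 5, 2}  ✓
#6 s^2 + v^2 = 7^2 + 24^2 = 49 + 576 = 625  ✓
#7 min(16, 7, 24) = 7  ✓
#8 p = 18, and 18 ≠ 15  ✓
#9 s = 7, and 7 ≠ 5  ✓
#10 values 7, 18, 24, 16 are pairwise distinct  ✓

No violations.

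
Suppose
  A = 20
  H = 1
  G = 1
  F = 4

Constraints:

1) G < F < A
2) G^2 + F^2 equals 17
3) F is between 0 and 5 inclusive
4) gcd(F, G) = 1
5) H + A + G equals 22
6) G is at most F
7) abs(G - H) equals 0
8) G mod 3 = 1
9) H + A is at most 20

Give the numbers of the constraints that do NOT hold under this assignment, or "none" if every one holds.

Constraint 9 is violated.

1) values 1 < 4 < 20  OK
2) G^2 + F^2 = 1^2 + 4^2 = 1 + 16 = 17  OK
3) F = 4 lies in [0, 5]  OK
4) gcd(4, 1) = 1  OK
5) H + A + G = 1 + 20 + 1 = 22  OK
6) G = 1, F = 4; 1 ≤ 4  OK
7) abs(1 - 1) = 0  OK
8) 1 mod 3 = 1  OK
9) H + A = 1 + 20 = 21; 21 > 20, bound 20 not met  FAIL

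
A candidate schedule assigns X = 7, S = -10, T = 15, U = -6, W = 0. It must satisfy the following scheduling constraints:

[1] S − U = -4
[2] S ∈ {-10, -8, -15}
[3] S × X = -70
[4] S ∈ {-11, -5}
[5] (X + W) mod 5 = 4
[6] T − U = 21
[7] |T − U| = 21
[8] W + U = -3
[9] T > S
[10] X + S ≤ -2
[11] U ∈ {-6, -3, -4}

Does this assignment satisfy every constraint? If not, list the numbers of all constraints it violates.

The assignment fails constraints 4, 5, and 8.

[1] S − U = -10 − (-6) = -4  true
[2] S = -10 is in {-10, -8, -15}  true
[3] S × X = -10 × 7 = -70  true
[4] S = -10 is not in {-11, -5}  false
[5] X + W = 7; 7 mod 5 = 2, not 4  false
[6] T − U = 15 − (-6) = 21  true
[7] |15 − (-6)| = 21  true
[8] W + U = 0 + (-6) = -6, not -3  false
[9] T = 15, S = -10; 15 > -10  true
[10] X + S = 7 + (-10) = -3; -3 ≤ -2  true
[11] U = -6 is in {-6, -3, -4}  true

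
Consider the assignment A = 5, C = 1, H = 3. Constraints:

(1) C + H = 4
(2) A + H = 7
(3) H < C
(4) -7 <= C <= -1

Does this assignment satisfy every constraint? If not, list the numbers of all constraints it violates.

(1) C + H = 1 + 3 = 4 — OK.
(2) A + H = 5 + 3 = 8, not 7 — violated.
(3) H = 3, C = 1; 3 ≥ 1 (want <) — violated.
(4) C = 1 is outside [-7, -1] — violated.

Constraints 2, 3, and 4 do not hold.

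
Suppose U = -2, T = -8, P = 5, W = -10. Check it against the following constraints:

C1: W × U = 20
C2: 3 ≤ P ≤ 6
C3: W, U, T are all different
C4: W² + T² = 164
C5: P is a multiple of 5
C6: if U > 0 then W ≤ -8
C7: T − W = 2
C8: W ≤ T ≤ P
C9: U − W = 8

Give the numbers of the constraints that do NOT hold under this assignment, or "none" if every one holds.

All constraints are satisfied.

C1: W × U = -10 × (-2) = 20  ✓
C2: P = 5 lies in [3, 6]  ✓
C3: values -10, -2, -8 are pairwise distinct  ✓
C4: W² + T² = (-10)² + (-8)² = 100 + 64 = 164  ✓
C5: 5 / 5 = 1, so 5 divides 5  ✓
C6: U = -2, not > 0; antecedent false, conditional vacuously true  ✓
C7: T − W = -8 − (-10) = 2  ✓
C8: values -10 ≤ -8 ≤ 5  ✓
C9: U − W = -2 − (-10) = 8  ✓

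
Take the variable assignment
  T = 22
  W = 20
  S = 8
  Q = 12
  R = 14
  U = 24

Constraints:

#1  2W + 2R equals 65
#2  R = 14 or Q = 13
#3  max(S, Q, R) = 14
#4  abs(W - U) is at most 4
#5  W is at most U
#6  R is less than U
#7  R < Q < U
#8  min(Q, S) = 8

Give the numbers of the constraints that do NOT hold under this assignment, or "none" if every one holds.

#1 2W + 2R = 2(20) + 2(14) = 68, not 65  false
#2 R = 14 = 14 (first disjunct)  true
#3 max(8, 12, 14) = 14  true
#4 abs(20 - 24) = 4; 4 ≤ 4  true
#5 W = 20, U = 24; 20 ≤ 24  true
#6 R = 14, U = 24; 14 < 24  true
#7 values 14, 12, 24; R = 14 is not < Q = 12  false
#8 min(12, 8) = 8  true

The assignment fails constraints 1 and 7.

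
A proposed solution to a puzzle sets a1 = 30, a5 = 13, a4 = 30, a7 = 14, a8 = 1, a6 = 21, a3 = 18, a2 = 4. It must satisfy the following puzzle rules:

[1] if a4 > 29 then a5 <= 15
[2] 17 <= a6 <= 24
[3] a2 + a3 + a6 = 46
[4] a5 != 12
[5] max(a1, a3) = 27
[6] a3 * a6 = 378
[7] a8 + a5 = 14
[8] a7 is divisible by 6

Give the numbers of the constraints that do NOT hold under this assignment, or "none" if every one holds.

No — constraints 3, 5, 8 are not satisfied.

[1] a4 = 30 > 29, so we need a5 ≤ 15; a5 = 13 ≤ 15  ✔
[2] a6 = 21 lies in [17, 24]  ✔
[3] a2 + a3 + a6 = 4 + 18 + 21 = 43, not 46  ✘
[4] a5 = 13, and 13 ≠ 12  ✔
[5] max(30, 18) = 30, not 27  ✘
[6] a3 * a6 = 18 * 21 = 378  ✔
[7] a8 + a5 = 1 + 13 = 14  ✔
[8] 14 = 6*2 + 2, so 6 does not divide 14  ✘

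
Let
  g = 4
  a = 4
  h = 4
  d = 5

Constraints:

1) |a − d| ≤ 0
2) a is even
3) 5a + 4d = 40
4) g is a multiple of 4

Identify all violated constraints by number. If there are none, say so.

The assignment fails constraint 1.

1) |4 − 5| = 1; 1 > 0, exceeds bound 0  ✘
2) a = 4 is even  ✔
3) 5a + 4d = 5(4) + 4(5) = 40  ✔
4) 4 / 4 = 1, so 4 divides 4  ✔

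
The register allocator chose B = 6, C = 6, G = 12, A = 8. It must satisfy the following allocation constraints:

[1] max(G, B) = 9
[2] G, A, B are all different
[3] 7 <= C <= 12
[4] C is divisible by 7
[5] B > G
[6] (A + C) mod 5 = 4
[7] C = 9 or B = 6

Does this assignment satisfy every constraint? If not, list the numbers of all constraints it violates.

Constraints 1, 3, 4, and 5 are violated.

[1] max(12, 6) = 12, not 9  fails
[2] values 12, 8, 6 are pairwise distinct  holds
[3] C = 6 is outside [7, 12]  fails
[4] 6 = 7*0 + 6, so 7 does not divide 6  fails
[5] B = 6, G = 12; 6 ≤ 12 (want >)  fails
[6] A + C = 14; 14 mod 5 = 4  holds
[7] C = 6 ≠ 9, but B = 6 = 6 (second disjunct)  holds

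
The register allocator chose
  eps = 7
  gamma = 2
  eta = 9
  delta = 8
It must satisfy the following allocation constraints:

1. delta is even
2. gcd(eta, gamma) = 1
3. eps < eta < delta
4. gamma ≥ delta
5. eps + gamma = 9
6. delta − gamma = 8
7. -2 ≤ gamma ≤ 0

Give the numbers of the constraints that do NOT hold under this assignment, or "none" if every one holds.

Constraints 3, 4, 6, and 7 are violated.

1. delta = 8 is even  ✓
2. gcd(9, 2) = 1  ✓
3. values 7, 9, 8; eta = 9 is not < delta = 8  ✗
4. gamma = 2, delta = 8; 2 < 8 (want ≥)  ✗
5. eps + gamma = 7 + 2 = 9  ✓
6. delta − gamma = 8 − 2 = 6, not 8  ✗
7. gamma = 2 is outside [-2, 0]  ✗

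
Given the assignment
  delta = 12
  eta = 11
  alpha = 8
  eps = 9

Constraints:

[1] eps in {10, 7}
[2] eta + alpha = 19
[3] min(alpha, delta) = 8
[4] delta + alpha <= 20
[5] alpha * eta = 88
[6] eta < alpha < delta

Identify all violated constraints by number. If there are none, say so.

[1] eps = 9 is not in {10, 7}  false
[2] eta + alpha = 11 + 8 = 19  true
[3] min(8, 12) = 8  true
[4] delta + alpha = 12 + 8 = 20; 20 ≤ 20  true
[5] alpha * eta = 8 * 11 = 88  true
[6] values 11, 8, 12; eta = 11 is not < alpha = 8  false

The assignment fails constraints 1 and 6.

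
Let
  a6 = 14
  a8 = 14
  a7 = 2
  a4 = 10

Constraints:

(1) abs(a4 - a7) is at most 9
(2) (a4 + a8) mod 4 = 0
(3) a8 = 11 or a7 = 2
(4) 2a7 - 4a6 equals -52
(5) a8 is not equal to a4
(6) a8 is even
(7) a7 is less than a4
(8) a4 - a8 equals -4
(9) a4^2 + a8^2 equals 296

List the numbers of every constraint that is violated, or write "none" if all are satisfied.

(1) abs(10 - 2) = 8; 8 ≤ 9 — OK.
(2) a4 + a8 = 24; 24 mod 4 = 0 — OK.
(3) a8 = 14 ≠ 11, but a7 = 2 = 2 (second disjunct) — OK.
(4) 2a7 - 4a6 = 2(2) - 4(14) = -52 — OK.
(5) a8 = 14, a4 = 10; distinct — OK.
(6) a8 = 14 is even — OK.
(7) a7 = 2, a4 = 10; 2 < 10 — OK.
(8) a4 - a8 = 10 - 14 = -4 — OK.
(9) a4^2 + a8^2 = 10^2 + 14^2 = 100 + 196 = 296 — OK.

The assignment satisfies every constraint.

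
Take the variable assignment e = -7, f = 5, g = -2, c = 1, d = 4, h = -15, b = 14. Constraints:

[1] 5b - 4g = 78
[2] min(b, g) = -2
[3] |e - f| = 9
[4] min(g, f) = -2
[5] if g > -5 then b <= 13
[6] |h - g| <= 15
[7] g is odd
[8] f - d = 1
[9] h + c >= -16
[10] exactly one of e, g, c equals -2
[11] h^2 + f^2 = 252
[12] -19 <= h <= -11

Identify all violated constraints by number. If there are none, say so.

No — constraints 3, 5, 7, and 11 are not satisfied.

[1] 5b - 4g = 5(14) - 4(-2) = 78 — satisfied.
[2] min(14, -2) = -2 — satisfied.
[3] |-7 - 5| = 12, not 9 — violated.
[4] min(-2, 5) = -2 — satisfied.
[5] g = -2 > -5, so we need b ≤ 13; but b = 14 > 13 — violated.
[6] |-15 - (-2)| = 13; 13 ≤ 15 — satisfied.
[7] g = -2 is even — violated.
[8] f - d = 5 - 4 = 1 — satisfied.
[9] h + c = -15 + 1 = -14; -14 ≥ -16 — satisfied.
[10] e=-7, g=-2, c=1; 1 of them equals -2 — satisfied.
[11] h^2 + f^2 = (-15)^2 + 5^2 = 225 + 25 = 250, not 252 — violated.
[12] h = -15 lies in [-19, -11] — satisfied.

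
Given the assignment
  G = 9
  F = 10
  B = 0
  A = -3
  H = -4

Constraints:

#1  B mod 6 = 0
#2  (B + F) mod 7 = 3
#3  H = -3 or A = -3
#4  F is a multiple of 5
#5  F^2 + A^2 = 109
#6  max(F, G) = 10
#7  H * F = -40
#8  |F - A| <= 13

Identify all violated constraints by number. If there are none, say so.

No violations.

#1 0 mod 6 = 0 — holds.
#2 B + F = 10; 10 mod 7 = 3 — holds.
#3 H = -4 ≠ -3, but A = -3 = -3 (second disjunct) — holds.
#4 10 / 5 = 2, so 5 divides 10 — holds.
#5 F^2 + A^2 = 10^2 + (-3)^2 = 100 + 9 = 109 — holds.
#6 max(10, 9) = 10 — holds.
#7 H * F = -4 * 10 = -40 — holds.
#8 |10 - (-3)| = 13; 13 ≤ 13 — holds.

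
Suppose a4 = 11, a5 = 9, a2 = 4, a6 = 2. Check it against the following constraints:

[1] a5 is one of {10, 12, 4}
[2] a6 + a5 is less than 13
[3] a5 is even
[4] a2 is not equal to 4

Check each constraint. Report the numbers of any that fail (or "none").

No — constraints 1, 3, and 4 are not satisfied.

[1] a5 = 9 is not in {10, 12, 4}  false
[2] a6 + a5 = 2 + 9 = 11; 11 < 13  true
[3] a5 = 9 is odd  false
[4] a2 = 4, but 4 is required to differ  false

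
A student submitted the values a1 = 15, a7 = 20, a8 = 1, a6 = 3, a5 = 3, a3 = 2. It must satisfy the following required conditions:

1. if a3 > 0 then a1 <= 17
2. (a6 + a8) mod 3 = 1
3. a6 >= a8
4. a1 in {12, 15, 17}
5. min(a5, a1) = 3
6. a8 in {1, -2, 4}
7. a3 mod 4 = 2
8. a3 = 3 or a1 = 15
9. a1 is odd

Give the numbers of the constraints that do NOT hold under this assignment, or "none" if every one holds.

1. a3 = 2 > 0, so we need a1 ≤ 17; a1 = 15 ≤ 17 — holds.
2. a6 + a8 = 4; 4 mod 3 = 1 — holds.
3. a6 = 3, a8 = 1; 3 ≥ 1 — holds.
4. a1 = 15 is in {12, 15, 17} — holds.
5. min(3, 15) = 3 — holds.
6. a8 = 1 is in {1, -2, 4} — holds.
7. 2 mod 4 = 2 — holds.
8. a3 = 2 ≠ 3, but a1 = 15 = 15 (second disjunct) — holds.
9. a1 = 15 is odd — holds.

The assignment satisfies every constraint.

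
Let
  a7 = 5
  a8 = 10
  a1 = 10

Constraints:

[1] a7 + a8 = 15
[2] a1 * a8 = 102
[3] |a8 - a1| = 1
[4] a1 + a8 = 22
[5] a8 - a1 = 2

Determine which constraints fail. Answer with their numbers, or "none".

Constraints 2, 3, 4, and 5 are violated.

[1] a7 + a8 = 5 + 10 = 15  ✓
[2] a1 * a8 = 10 * 10 = 100, not 102  ✗
[3] |10 - 10| = 0, not 1  ✗
[4] a1 + a8 = 10 + 10 = 20, not 22  ✗
[5] a8 - a1 = 10 - 10 = 0, not 2  ✗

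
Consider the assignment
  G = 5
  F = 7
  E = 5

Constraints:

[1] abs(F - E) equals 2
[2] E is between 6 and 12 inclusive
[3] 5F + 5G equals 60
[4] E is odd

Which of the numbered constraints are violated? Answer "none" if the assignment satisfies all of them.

Constraint 2 does not hold.

[1] abs(7 - 5) = 2  OK
[2] E = 5 is outside [6, 12]  FAIL
[3] 5F + 5G = 5(7) + 5(5) = 60  OK
[4] E = 5 is odd  OK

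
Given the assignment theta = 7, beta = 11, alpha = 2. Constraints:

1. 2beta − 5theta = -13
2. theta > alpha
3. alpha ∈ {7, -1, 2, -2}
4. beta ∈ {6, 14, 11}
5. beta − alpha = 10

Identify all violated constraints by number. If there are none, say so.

No — constraint 5 is not satisfied.

1. 2beta − 5theta = 2(11) − 5(7) = -13  OK
2. theta = 7, alpha = 2; 7 > 2  OK
3. alpha = 2 is in {7, -1, 2, -2}  OK
4. beta = 11 is in {6, 14, 11}  OK
5. beta − alpha = 11 − 2 = 9, not 10  FAIL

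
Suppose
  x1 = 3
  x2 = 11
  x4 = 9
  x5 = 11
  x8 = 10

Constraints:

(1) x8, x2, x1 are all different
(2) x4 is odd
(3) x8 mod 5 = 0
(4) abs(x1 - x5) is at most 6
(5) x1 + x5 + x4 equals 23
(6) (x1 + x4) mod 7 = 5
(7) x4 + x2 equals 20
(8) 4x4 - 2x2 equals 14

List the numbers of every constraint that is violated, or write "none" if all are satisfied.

(1) values 10, 11, 3 are pairwise distinct  ✔
(2) x4 = 9 is odd  ✔
(3) 10 mod 5 = 0  ✔
(4) abs(3 - 11) = 8; 8 > 6, exceeds bound 6  ✘
(5) x1 + x5 + x4 = 3 + 11 + 9 = 23  ✔
(6) x1 + x4 = 12; 12 mod 7 = 5  ✔
(7) x4 + x2 = 9 + 11 = 20  ✔
(8) 4x4 - 2x2 = 4(9) - 2(11) = 14  ✔

Constraint 4 does not hold.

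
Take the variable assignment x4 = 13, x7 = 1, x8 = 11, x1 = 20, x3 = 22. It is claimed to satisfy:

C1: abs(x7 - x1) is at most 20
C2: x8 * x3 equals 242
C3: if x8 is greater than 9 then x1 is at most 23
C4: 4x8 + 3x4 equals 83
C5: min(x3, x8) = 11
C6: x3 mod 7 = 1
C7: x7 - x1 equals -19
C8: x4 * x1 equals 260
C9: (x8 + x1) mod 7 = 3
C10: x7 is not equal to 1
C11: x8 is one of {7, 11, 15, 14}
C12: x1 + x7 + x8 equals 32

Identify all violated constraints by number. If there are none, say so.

Constraint 10 is violated.

C1: abs(1 - 20) = 19; 19 ≤ 20  holds
C2: x8 * x3 = 11 * 22 = 242  holds
C3: x8 = 11 > 9, so we need x1 ≤ 23; x1 = 20 ≤ 23  holds
C4: 4x8 + 3x4 = 4(11) + 3(13) = 83  holds
C5: min(22, 11) = 11  holds
C6: 22 mod 7 = 1  holds
C7: x7 - x1 = 1 - 20 = -19  holds
C8: x4 * x1 = 13 * 20 = 260  holds
C9: x8 + x1 = 31; 31 mod 7 = 3  holds
C10: x7 = 1, but 1 is required to differ  fails
C11: x8 = 11 is in {7, 11, 15, 14}  holds
C12: x1 + x7 + x8 = 20 + 1 + 11 = 32  holds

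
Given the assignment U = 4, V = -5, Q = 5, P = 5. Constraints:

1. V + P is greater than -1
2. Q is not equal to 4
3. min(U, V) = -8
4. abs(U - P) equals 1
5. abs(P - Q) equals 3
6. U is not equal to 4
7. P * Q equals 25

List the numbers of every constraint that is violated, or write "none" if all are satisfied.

No — constraints 3, 5, 6 are not satisfied.

1. V + P = -5 + 5 = 0; 0 > -1  ✓
2. Q = 5, and 5 ≠ 4  ✓
3. min(4, -5) = -5, not -8  ✗
4. abs(4 - 5) = 1  ✓
5. abs(5 - 5) = 0, not 3  ✗
6. U = 4, but 4 is required to differ  ✗
7. P * Q = 5 * 5 = 25  ✓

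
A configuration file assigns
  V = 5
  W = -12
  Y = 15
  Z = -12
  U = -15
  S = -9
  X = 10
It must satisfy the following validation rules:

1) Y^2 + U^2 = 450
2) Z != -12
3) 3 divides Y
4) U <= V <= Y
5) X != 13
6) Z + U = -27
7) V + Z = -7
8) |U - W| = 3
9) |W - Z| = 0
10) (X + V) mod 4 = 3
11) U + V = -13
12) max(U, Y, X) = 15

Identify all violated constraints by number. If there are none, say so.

Constraints 2 and 11 are violated.

1) Y^2 + U^2 = 15^2 + (-15)^2 = 225 + 225 = 450 — OK.
2) Z = -12, but -12 is required to differ — violated.
3) 15 / 3 = 5, so 3 divides 15 — OK.
4) values -15 <= 5 <= 15 — OK.
5) X = 10, and 10 ≠ 13 — OK.
6) Z + U = -12 + (-15) = -27 — OK.
7) V + Z = 5 + (-12) = -7 — OK.
8) |-15 - (-12)| = 3 — OK.
9) |-12 - (-12)| = 0 — OK.
10) X + V = 15; 15 mod 4 = 3 — OK.
11) U + V = -15 + 5 = -10, not -13 — violated.
12) max(-15, 15, 10) = 15 — OK.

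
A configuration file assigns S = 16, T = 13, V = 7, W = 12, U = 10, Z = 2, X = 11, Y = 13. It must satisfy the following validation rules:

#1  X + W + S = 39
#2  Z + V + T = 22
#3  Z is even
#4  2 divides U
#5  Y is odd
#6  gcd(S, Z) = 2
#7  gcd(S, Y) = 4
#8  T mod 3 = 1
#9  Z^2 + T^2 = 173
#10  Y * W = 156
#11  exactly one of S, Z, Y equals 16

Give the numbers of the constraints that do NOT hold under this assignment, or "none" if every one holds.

#1 X + W + S = 11 + 12 + 16 = 39 — holds.
#2 Z + V + T = 2 + 7 + 13 = 22 — holds.
#3 Z = 2 is even — holds.
#4 10 / 2 = 5, so 2 divides 10 — holds.
#5 Y = 13 is odd — holds.
#6 gcd(16, 2) = 2 — holds.
#7 gcd(16, 13) = 1, not 4 — fails.
#8 13 mod 3 = 1 — holds.
#9 Z^2 + T^2 = 2^2 + 13^2 = 4 + 169 = 173 — holds.
#10 Y * W = 13 * 12 = 156 — holds.
#11 S=16, Z=2, Y=13; 1 of them equals 16 — holds.

Constraint 7 is violated.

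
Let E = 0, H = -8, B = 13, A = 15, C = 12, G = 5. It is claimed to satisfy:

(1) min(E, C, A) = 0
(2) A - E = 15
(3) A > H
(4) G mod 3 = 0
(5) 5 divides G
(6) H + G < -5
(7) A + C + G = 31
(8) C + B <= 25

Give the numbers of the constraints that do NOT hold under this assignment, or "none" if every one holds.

Constraints 4, 6, 7 are violated.

(1) min(0, 12, 15) = 0 — OK.
(2) A - E = 15 - 0 = 15 — OK.
(3) A = 15, H = -8; 15 > -8 — OK.
(4) 5 mod 3 = 2, not 0 — violated.
(5) 5 / 5 = 1, so 5 divides 5 — OK.
(6) H + G = -8 + 5 = -3; -3 ≥ -5, bound -5 not met — violated.
(7) A + C + G = 15 + 12 + 5 = 32, not 31 — violated.
(8) C + B = 12 + 13 = 25; 25 ≤ 25 — OK.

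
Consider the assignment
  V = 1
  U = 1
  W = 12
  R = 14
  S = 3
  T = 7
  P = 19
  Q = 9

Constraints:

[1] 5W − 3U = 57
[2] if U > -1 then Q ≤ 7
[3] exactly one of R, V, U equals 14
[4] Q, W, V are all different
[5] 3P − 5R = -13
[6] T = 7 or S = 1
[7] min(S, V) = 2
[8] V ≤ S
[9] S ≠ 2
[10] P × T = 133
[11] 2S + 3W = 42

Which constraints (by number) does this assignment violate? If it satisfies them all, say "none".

Violated: 2 and 7.

[1] 5W − 3U = 5(12) − 3(1) = 57 — holds.
[2] U = 1 > -1, so we need Q ≤ 7; but Q = 9 > 7 — fails.
[3] R=14, V=1, U=1; 1 of them equals 14 — holds.
[4] values 9, 12, 1 are pairwise distinct — holds.
[5] 3P − 5R = 3(19) − 5(14) = -13 — holds.
[6] T = 7 = 7 (first disjunct) — holds.
[7] min(3, 1) = 1, not 2 — fails.
[8] V = 1, S = 3; 1 ≤ 3 — holds.
[9] S = 3, and 3 ≠ 2 — holds.
[10] P × T = 19 × 7 = 133 — holds.
[11] 2S + 3W = 2(3) + 3(12) = 42 — holds.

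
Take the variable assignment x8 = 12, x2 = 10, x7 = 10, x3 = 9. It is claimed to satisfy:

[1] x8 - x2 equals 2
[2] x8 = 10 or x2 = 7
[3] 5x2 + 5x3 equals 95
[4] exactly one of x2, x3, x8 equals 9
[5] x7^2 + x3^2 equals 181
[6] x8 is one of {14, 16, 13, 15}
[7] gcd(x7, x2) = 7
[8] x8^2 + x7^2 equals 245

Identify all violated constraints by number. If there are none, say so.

[1] x8 - x2 = 12 - 10 = 2 — OK.
[2] x8 = 12 ≠ 10 and x2 = 10 ≠ 7; both disjuncts false — violated.
[3] 5x2 + 5x3 = 5(10) + 5(9) = 95 — OK.
[4] x2=10, x3=9, x8=12; 1 of them equals 9 — OK.
[5] x7^2 + x3^2 = 10^2 + 9^2 = 100 + 81 = 181 — OK.
[6] x8 = 12 is not in {14, 16, 13, 15} — violated.
[7] gcd(10, 10) = 10, not 7 — violated.
[8] x8^2 + x7^2 = 12^2 + 10^2 = 144 + 100 = 244, not 245 — violated.

Constraints 2, 6, 7, 8 do not hold.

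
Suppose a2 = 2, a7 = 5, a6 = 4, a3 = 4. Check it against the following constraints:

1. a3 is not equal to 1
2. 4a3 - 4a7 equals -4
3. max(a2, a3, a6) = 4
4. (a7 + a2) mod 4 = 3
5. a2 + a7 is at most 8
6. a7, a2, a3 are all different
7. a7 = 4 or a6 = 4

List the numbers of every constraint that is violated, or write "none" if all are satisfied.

No violations.

1. a3 = 4, and 4 ≠ 1 — OK.
2. 4a3 - 4a7 = 4(4) - 4(5) = -4 — OK.
3. max(2, 4, 4) = 4 — OK.
4. a7 + a2 = 7; 7 mod 4 = 3 — OK.
5. a2 + a7 = 2 + 5 = 7; 7 ≤ 8 — OK.
6. values 5, 2, 4 are pairwise distinct — OK.
7. a7 = 5 ≠ 4, but a6 = 4 = 4 (second disjunct) — OK.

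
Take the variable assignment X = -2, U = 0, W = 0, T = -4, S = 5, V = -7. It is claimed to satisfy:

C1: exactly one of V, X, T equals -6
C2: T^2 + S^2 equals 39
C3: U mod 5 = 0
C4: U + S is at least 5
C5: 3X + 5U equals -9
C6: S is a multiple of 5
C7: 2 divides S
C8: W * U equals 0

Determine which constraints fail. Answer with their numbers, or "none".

No — constraints 1, 2, 5, 7 are not satisfied.

C1: V=-7, X=-2, T=-4; 0 of them equal -6, not exactly one — violated.
C2: T^2 + S^2 = (-4)^2 + 5^2 = 16 + 25 = 41, not 39 — violated.
C3: 0 mod 5 = 0 — OK.
C4: U + S = 0 + 5 = 5; 5 ≥ 5 — OK.
C5: 3X + 5U = 3(-2) + 5(0) = -6, not -9 — violated.
C6: 5 / 5 = 1, so 5 divides 5 — OK.
C7: 5 = 2*2 + 1, so 2 does not divide 5 — violated.
C8: W * U = 0 * 0 = 0 — OK.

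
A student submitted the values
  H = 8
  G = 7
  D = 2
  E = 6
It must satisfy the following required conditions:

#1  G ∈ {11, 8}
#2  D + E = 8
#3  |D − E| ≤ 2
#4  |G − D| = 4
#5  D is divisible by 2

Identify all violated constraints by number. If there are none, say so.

The assignment fails constraints 1, 3, and 4.

#1 G = 7 is not in {11, 8}  ✗
#2 D + E = 2 + 6 = 8  ✓
#3 |2 − 6| = 4; 4 > 2, exceeds bound 2  ✗
#4 |7 − 2| = 5, not 4  ✗
#5 2 / 2 = 1, so 2 divides 2  ✓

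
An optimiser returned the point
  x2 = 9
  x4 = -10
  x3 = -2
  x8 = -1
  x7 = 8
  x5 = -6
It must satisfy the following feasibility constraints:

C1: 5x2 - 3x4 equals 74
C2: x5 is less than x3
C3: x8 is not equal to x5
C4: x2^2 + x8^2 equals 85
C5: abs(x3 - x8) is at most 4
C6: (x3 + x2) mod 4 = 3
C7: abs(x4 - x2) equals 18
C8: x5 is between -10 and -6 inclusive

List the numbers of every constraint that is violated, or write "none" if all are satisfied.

The assignment fails constraints 1, 4, and 7.

C1: 5x2 - 3x4 = 5(9) - 3(-10) = 75, not 74 — does not hold.
C2: x5 = -6, x3 = -2; -6 < -2 — holds.
C3: x8 = -1, x5 = -6; distinct — holds.
C4: x2^2 + x8^2 = 9^2 + (-1)^2 = 81 + 1 = 82, not 85 — does not hold.
C5: abs(-2 - (-1)) = 1; 1 ≤ 4 — holds.
C6: x3 + x2 = 7; 7 mod 4 = 3 — holds.
C7: abs(-10 - 9) = 19, not 18 — does not hold.
C8: x5 = -6 lies in [-10, -6] — holds.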